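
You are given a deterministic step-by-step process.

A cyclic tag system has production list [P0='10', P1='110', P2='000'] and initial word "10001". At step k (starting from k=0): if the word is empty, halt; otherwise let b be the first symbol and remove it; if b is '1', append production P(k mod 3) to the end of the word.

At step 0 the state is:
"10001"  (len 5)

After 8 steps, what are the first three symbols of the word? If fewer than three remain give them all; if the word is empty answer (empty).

0) "10001"  (len 5)
1) "000110"  (len 6)
2) "00110"  (len 5)
3) "0110"  (len 4)
4) "110"  (len 3)
5) "10110"  (len 5)
6) "0110000"  (len 7)
7) "110000"  (len 6)
8) "10000110"  (len 8)

100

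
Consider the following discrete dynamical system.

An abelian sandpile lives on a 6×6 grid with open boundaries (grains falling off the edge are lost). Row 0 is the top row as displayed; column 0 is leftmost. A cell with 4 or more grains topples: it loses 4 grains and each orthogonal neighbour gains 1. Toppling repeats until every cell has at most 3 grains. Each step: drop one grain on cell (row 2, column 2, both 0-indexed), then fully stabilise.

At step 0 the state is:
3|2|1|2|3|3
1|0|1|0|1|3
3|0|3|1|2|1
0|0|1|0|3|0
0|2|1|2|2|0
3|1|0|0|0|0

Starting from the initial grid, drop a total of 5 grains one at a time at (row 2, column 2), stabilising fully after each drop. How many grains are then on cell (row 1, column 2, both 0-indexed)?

3

step 0: 3|2|1|2|3|3
1|0|1|0|1|3
3|0|3|1|2|1
0|0|1|0|3|0
0|2|1|2|2|0
3|1|0|0|0|0
step 1: 3|2|1|2|3|3
1|0|2|0|1|3
3|1|0|2|2|1
0|0|2|0|3|0
0|2|1|2|2|0
3|1|0|0|0|0
step 2: 3|2|1|2|3|3
1|0|2|0|1|3
3|1|1|2|2|1
0|0|2|0|3|0
0|2|1|2|2|0
3|1|0|0|0|0
step 3: 3|2|1|2|3|3
1|0|2|0|1|3
3|1|2|2|2|1
0|0|2|0|3|0
0|2|1|2|2|0
3|1|0|0|0|0
step 4: 3|2|1|2|3|3
1|0|2|0|1|3
3|1|3|2|2|1
0|0|2|0|3|0
0|2|1|2|2|0
3|1|0|0|0|0
step 5: 3|2|1|2|3|3
1|0|3|0|1|3
3|2|0|3|2|1
0|0|3|0|3|0
0|2|1|2|2|0
3|1|0|0|0|0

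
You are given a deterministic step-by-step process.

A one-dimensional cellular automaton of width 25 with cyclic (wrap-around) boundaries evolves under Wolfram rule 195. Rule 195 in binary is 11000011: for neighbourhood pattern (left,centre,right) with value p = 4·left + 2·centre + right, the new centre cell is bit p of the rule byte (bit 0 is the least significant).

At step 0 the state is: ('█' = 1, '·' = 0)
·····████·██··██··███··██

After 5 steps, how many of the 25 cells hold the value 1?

gen 0: ·····████·██··██··███··██
gen 1: ·████·███··█·█·█·█·██·█·█
gen 2: ··███··██·█·········█····
gen 3: ██·██·█·█···████████··███
gen 4: ██··█·····██·███████·█·██
gen 5: ██·█··████·█··██████····█

15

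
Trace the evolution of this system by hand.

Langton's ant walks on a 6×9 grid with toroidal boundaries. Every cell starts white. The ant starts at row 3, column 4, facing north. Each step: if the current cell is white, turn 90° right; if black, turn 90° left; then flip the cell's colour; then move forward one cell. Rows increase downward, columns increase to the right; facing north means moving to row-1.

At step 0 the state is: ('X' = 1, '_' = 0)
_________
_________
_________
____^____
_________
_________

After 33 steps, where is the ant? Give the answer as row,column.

gen 0: _________
_________
_________
____^____
_________
_________
gen 1: _________
_________
_________
____X>___
_________
_________
gen 2: _________
_________
_________
____XX___
_____v___
_________
gen 3: _________
_________
_________
____XX___
____<X___
_________
gen 4: _________
_________
_________
____^X___
____XX___
_________
gen 5: _________
_________
_________
___<_X___
____XX___
_________
gen 6: _________
_________
___^_____
___X_X___
____XX___
_________
gen 7: _________
_________
___X>____
___X_X___
____XX___
_________
gen 8: _________
_________
___XX____
___XvX___
____XX___
_________
gen 9: _________
_________
___XX____
___<XX___
____XX___
_________
gen 10: _________
_________
___XX____
____XX___
___vXX___
_________
gen 11: _________
_________
___XX____
____XX___
__<XXX___
_________
gen 12: _________
_________
___XX____
__^_XX___
__XXXX___
_________
gen 13: _________
_________
___XX____
__X>XX___
__XXXX___
_________
gen 14: _________
_________
___XX____
__XXXX___
__XvXX___
_________
gen 15: _________
_________
___XX____
__XXXX___
__X_>X___
_________
gen 16: _________
_________
___XX____
__XX^X___
__X__X___
_________
gen 17: _________
_________
___XX____
__X<_X___
__X__X___
_________
gen 18: _________
_________
___XX____
__X__X___
__Xv_X___
_________
gen 19: _________
_________
___XX____
__X__X___
__<X_X___
_________
gen 20: _________
_________
___XX____
__X__X___
___X_X___
__v______
gen 21: _________
_________
___XX____
__X__X___
___X_X___
_<X______
gen 22: _________
_________
___XX____
__X__X___
_^_X_X___
_XX______
gen 23: _________
_________
___XX____
__X__X___
_X>X_X___
_XX______
gen 24: _________
_________
___XX____
__X__X___
_XXX_X___
_Xv______
gen 25: _________
_________
___XX____
__X__X___
_XXX_X___
_X_>_____
gen 26: ___v_____
_________
___XX____
__X__X___
_XXX_X___
_X_X_____
gen 27: __<X_____
_________
___XX____
__X__X___
_XXX_X___
_X_X_____
gen 28: __XX_____
_________
___XX____
__X__X___
_XXX_X___
_X^X_____
gen 29: __XX_____
_________
___XX____
__X__X___
_XXX_X___
_XX>_____
gen 30: __XX_____
_________
___XX____
__X__X___
_XX^_X___
_XX______
gen 31: __XX_____
_________
___XX____
__X__X___
_X<__X___
_XX______
gen 32: __XX_____
_________
___XX____
__X__X___
_X___X___
_Xv______
gen 33: __XX_____
_________
___XX____
__X__X___
_X___X___
_X_>_____

5,3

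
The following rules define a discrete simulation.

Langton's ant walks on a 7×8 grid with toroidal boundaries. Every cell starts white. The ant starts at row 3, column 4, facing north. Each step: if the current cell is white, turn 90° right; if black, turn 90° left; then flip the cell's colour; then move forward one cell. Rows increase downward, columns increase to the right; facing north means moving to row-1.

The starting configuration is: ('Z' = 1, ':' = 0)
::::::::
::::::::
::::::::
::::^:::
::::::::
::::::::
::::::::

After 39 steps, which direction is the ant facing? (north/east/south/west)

[0] ::::::::
::::::::
::::::::
::::^:::
::::::::
::::::::
::::::::
[1] ::::::::
::::::::
::::::::
::::Z>::
::::::::
::::::::
::::::::
[2] ::::::::
::::::::
::::::::
::::ZZ::
:::::v::
::::::::
::::::::
[3] ::::::::
::::::::
::::::::
::::ZZ::
::::<Z::
::::::::
::::::::
[4] ::::::::
::::::::
::::::::
::::^Z::
::::ZZ::
::::::::
::::::::
[5] ::::::::
::::::::
::::::::
:::<:Z::
::::ZZ::
::::::::
::::::::
[6] ::::::::
::::::::
:::^::::
:::Z:Z::
::::ZZ::
::::::::
::::::::
[7] ::::::::
::::::::
:::Z>:::
:::Z:Z::
::::ZZ::
::::::::
::::::::
[8] ::::::::
::::::::
:::ZZ:::
:::ZvZ::
::::ZZ::
::::::::
::::::::
[9] ::::::::
::::::::
:::ZZ:::
:::<ZZ::
::::ZZ::
::::::::
::::::::
[10] ::::::::
::::::::
:::ZZ:::
::::ZZ::
:::vZZ::
::::::::
::::::::
[11] ::::::::
::::::::
:::ZZ:::
::::ZZ::
::<ZZZ::
::::::::
::::::::
[12] ::::::::
::::::::
:::ZZ:::
::^:ZZ::
::ZZZZ::
::::::::
::::::::
[13] ::::::::
::::::::
:::ZZ:::
::Z>ZZ::
::ZZZZ::
::::::::
::::::::
[14] ::::::::
::::::::
:::ZZ:::
::ZZZZ::
::ZvZZ::
::::::::
::::::::
[15] ::::::::
::::::::
:::ZZ:::
::ZZZZ::
::Z:>Z::
::::::::
::::::::
[16] ::::::::
::::::::
:::ZZ:::
::ZZ^Z::
::Z::Z::
::::::::
::::::::
[17] ::::::::
::::::::
:::ZZ:::
::Z<:Z::
::Z::Z::
::::::::
::::::::
[18] ::::::::
::::::::
:::ZZ:::
::Z::Z::
::Zv:Z::
::::::::
::::::::
[19] ::::::::
::::::::
:::ZZ:::
::Z::Z::
::<Z:Z::
::::::::
::::::::
[20] ::::::::
::::::::
:::ZZ:::
::Z::Z::
:::Z:Z::
::v:::::
::::::::
[21] ::::::::
::::::::
:::ZZ:::
::Z::Z::
:::Z:Z::
:<Z:::::
::::::::
[22] ::::::::
::::::::
:::ZZ:::
::Z::Z::
:^:Z:Z::
:ZZ:::::
::::::::
[23] ::::::::
::::::::
:::ZZ:::
::Z::Z::
:Z>Z:Z::
:ZZ:::::
::::::::
[24] ::::::::
::::::::
:::ZZ:::
::Z::Z::
:ZZZ:Z::
:Zv:::::
::::::::
[25] ::::::::
::::::::
:::ZZ:::
::Z::Z::
:ZZZ:Z::
:Z:>::::
::::::::
[26] ::::::::
::::::::
:::ZZ:::
::Z::Z::
:ZZZ:Z::
:Z:Z::::
:::v::::
[27] ::::::::
::::::::
:::ZZ:::
::Z::Z::
:ZZZ:Z::
:Z:Z::::
::<Z::::
[28] ::::::::
::::::::
:::ZZ:::
::Z::Z::
:ZZZ:Z::
:Z^Z::::
::ZZ::::
[29] ::::::::
::::::::
:::ZZ:::
::Z::Z::
:ZZZ:Z::
:ZZ>::::
::ZZ::::
[30] ::::::::
::::::::
:::ZZ:::
::Z::Z::
:ZZ^:Z::
:ZZ:::::
::ZZ::::
[31] ::::::::
::::::::
:::ZZ:::
::Z::Z::
:Z<::Z::
:ZZ:::::
::ZZ::::
[32] ::::::::
::::::::
:::ZZ:::
::Z::Z::
:Z:::Z::
:Zv:::::
::ZZ::::
[33] ::::::::
::::::::
:::ZZ:::
::Z::Z::
:Z:::Z::
:Z:>::::
::ZZ::::
[34] ::::::::
::::::::
:::ZZ:::
::Z::Z::
:Z:::Z::
:Z:Z::::
::Zv::::
[35] ::::::::
::::::::
:::ZZ:::
::Z::Z::
:Z:::Z::
:Z:Z::::
::Z:>:::
[36] ::::v:::
::::::::
:::ZZ:::
::Z::Z::
:Z:::Z::
:Z:Z::::
::Z:Z:::
[37] :::<Z:::
::::::::
:::ZZ:::
::Z::Z::
:Z:::Z::
:Z:Z::::
::Z:Z:::
[38] :::ZZ:::
::::::::
:::ZZ:::
::Z::Z::
:Z:::Z::
:Z:Z::::
::Z^Z:::
[39] :::ZZ:::
::::::::
:::ZZ:::
::Z::Z::
:Z:::Z::
:Z:Z::::
::ZZ>:::

east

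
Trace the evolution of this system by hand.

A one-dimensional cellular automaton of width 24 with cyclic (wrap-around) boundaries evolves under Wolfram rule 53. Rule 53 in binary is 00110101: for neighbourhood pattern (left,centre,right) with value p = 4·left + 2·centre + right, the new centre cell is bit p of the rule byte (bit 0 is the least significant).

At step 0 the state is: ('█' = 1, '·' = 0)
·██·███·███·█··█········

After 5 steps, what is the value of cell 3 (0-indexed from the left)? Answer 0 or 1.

0

[0] ·██·███·███·█··█········
[1] ···█···█···███·█████████
[2] ██·███·███····█·········
[3] ··█···█···███·█████████·
[4] █·███·███····█·········█
[5] ·█···█···███·█████████··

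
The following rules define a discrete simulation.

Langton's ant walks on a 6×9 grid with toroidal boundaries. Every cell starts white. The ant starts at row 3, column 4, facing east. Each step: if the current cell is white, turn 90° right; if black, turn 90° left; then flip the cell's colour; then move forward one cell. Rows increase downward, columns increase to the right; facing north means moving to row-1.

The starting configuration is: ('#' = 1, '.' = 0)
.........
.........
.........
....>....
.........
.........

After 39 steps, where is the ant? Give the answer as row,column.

gen 0: .........
.........
.........
....>....
.........
.........
gen 1: .........
.........
.........
....#....
....v....
.........
gen 2: .........
.........
.........
....#....
...<#....
.........
gen 3: .........
.........
.........
...^#....
...##....
.........
gen 4: .........
.........
.........
...#>....
...##....
.........
gen 5: .........
.........
....^....
...#.....
...##....
.........
gen 6: .........
.........
....#>...
...#.....
...##....
.........
gen 7: .........
.........
....##...
...#.v...
...##....
.........
gen 8: .........
.........
....##...
...#<#...
...##....
.........
gen 9: .........
.........
....^#...
...###...
...##....
.........
gen 10: .........
.........
...<.#...
...###...
...##....
.........
gen 11: .........
...^.....
...#.#...
...###...
...##....
.........
gen 12: .........
...#>....
...#.#...
...###...
...##....
.........
gen 13: .........
...##....
...#v#...
...###...
...##....
.........
gen 14: .........
...##....
...<##...
...###...
...##....
.........
gen 15: .........
...##....
....##...
...v##...
...##....
.........
gen 16: .........
...##....
....##...
....>#...
...##....
.........
gen 17: .........
...##....
....^#...
.....#...
...##....
.........
gen 18: .........
...##....
...<.#...
.....#...
...##....
.........
gen 19: .........
...^#....
...#.#...
.....#...
...##....
.........
gen 20: .........
..<.#....
...#.#...
.....#...
...##....
.........
gen 21: ..^......
..#.#....
...#.#...
.....#...
...##....
.........
gen 22: ..#>.....
..#.#....
...#.#...
.....#...
...##....
.........
gen 23: ..##.....
..#v#....
...#.#...
.....#...
...##....
.........
gen 24: ..##.....
..<##....
...#.#...
.....#...
...##....
.........
gen 25: ..##.....
...##....
..v#.#...
.....#...
...##....
.........
gen 26: ..##.....
...##....
.<##.#...
.....#...
...##....
.........
gen 27: ..##.....
.^.##....
.###.#...
.....#...
...##....
.........
gen 28: ..##.....
.#>##....
.###.#...
.....#...
...##....
.........
gen 29: ..##.....
.####....
.#v#.#...
.....#...
...##....
.........
gen 30: ..##.....
.####....
.#.>.#...
.....#...
...##....
.........
gen 31: ..##.....
.##^#....
.#...#...
.....#...
...##....
.........
gen 32: ..##.....
.#<.#....
.#...#...
.....#...
...##....
.........
gen 33: ..##.....
.#..#....
.#v..#...
.....#...
...##....
.........
gen 34: ..##.....
.#..#....
.<#..#...
.....#...
...##....
.........
gen 35: ..##.....
.#..#....
..#..#...
.v...#...
...##....
.........
gen 36: ..##.....
.#..#....
..#..#...
<#...#...
...##....
.........
gen 37: ..##.....
.#..#....
^.#..#...
##...#...
...##....
.........
gen 38: ..##.....
.#..#....
#>#..#...
##...#...
...##....
.........
gen 39: ..##.....
.#..#....
###..#...
#v...#...
...##....
.........

3,1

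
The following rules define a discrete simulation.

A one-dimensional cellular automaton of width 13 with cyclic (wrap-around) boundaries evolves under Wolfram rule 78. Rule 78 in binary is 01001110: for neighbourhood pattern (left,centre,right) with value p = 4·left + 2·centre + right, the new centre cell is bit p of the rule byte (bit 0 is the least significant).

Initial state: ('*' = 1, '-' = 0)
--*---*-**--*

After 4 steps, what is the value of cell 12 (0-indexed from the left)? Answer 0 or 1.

step 0: --*---*-**--*
step 1: -**--**-**-**
step 2: -**-***-**-**
step 3: -**-*-*-**-**
step 4: -**-*-*-**-**

1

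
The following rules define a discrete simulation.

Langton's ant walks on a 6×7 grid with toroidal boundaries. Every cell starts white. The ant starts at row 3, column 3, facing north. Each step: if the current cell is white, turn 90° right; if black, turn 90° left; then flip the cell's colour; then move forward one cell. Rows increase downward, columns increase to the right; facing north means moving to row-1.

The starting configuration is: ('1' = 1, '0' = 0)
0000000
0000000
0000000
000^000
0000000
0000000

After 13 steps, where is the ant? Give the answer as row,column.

3,2

step 0: 0000000
0000000
0000000
000^000
0000000
0000000
step 1: 0000000
0000000
0000000
0001>00
0000000
0000000
step 2: 0000000
0000000
0000000
0001100
0000v00
0000000
step 3: 0000000
0000000
0000000
0001100
000<100
0000000
step 4: 0000000
0000000
0000000
000^100
0001100
0000000
step 5: 0000000
0000000
0000000
00<0100
0001100
0000000
step 6: 0000000
0000000
00^0000
0010100
0001100
0000000
step 7: 0000000
0000000
001>000
0010100
0001100
0000000
step 8: 0000000
0000000
0011000
001v100
0001100
0000000
step 9: 0000000
0000000
0011000
00<1100
0001100
0000000
step 10: 0000000
0000000
0011000
0001100
00v1100
0000000
step 11: 0000000
0000000
0011000
0001100
0<11100
0000000
step 12: 0000000
0000000
0011000
0^01100
0111100
0000000
step 13: 0000000
0000000
0011000
01>1100
0111100
0000000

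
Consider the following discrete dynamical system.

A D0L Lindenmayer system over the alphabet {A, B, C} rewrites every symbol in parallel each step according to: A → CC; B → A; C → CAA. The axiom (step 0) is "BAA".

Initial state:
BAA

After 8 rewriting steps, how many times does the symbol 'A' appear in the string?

k=0  BAA
k=1  ACCCC
k=2  CCCAACAACAACAA
k=3  CAACAACAACCCCCAACCCCCAACCCCCAACCCC
k=4  CAACCCCCAACCCCCAACCCCCAACAACAACAACAACCCCCAACAACAACAACAACCCCCAACAACAACAACAACCCCCAACAACAACAA
k=5  CAACCCCCAACAACAACAACAACCCCCAACAACAACAACAACCCCCAACAACAACAAC…CCCCCAACCCCCAACCCCCAACAACAACAACAACCCCCAACCCCCAACCCCCAACCCC  (len 226)
k=6  CAACCCCCAACAACAACAACAACCCCCAACCCCCAACCCCCAACCCCCAACCCCCAAC…ACAACCCCCAACAACAACAACAACCCCCAACAACAACAACAACCCCCAACAACAACAA  (len 586)
k=7  CAACCCCCAACAACAACAACAACCCCCAACCCCCAACCCCCAACCCCCAACCCCCAAC…CCCCCAACCCCCAACCCCCAACAACAACAACAACCCCCAACCCCCAACCCCCAACCCC  (len 1490)
k=8  CAACCCCCAACAACAACAACAACCCCCAACCCCCAACCCCCAACCCCCAACCCCCAAC…ACAACCCCCAACAACAACAACAACCCCCAACAACAACAACAACCCCCAACAACAACAA  (len 3834)

1708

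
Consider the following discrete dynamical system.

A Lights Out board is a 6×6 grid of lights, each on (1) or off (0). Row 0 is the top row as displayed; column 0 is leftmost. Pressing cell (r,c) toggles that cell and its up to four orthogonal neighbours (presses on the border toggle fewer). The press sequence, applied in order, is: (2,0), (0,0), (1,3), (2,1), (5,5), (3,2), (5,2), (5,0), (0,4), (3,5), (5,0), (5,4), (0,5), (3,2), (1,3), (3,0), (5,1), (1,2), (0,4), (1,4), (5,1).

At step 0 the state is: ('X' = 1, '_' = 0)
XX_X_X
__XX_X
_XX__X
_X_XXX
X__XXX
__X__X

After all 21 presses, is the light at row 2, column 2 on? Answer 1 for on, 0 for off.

1

gen 0: XX_X_X
__XX_X
_XX__X
_X_XXX
X__XXX
__X__X
gen 1: XX_X_X
X_XX_X
X_X__X
XX_XXX
X__XXX
__X__X
gen 2: ___X_X
__XX_X
X_X__X
XX_XXX
X__XXX
__X__X
gen 3: _____X
____XX
X_XX_X
XX_XXX
X__XXX
__X__X
gen 4: _____X
_X__XX
_X_X_X
X__XXX
X__XXX
__X__X
gen 5: _____X
_X__XX
_X_X_X
X__XXX
X__XX_
__X_X_
gen 6: _____X
_X__XX
_XXX_X
XXX_XX
X_XXX_
__X_X_
gen 7: _____X
_X__XX
_XXX_X
XXX_XX
X__XX_
_X_XX_
gen 8: _____X
_X__XX
_XXX_X
XXX_XX
___XX_
X__XX_
gen 9: ___XX_
_X___X
_XXX_X
XXX_XX
___XX_
X__XX_
gen 10: ___XX_
_X___X
_XXX__
XXX___
___XXX
X__XX_
gen 11: ___XX_
_X___X
_XXX__
XXX___
X__XXX
_X_XX_
gen 12: ___XX_
_X___X
_XXX__
XXX___
X__X_X
_X___X
gen 13: ___X_X
_X____
_XXX__
XXX___
X__X_X
_X___X
gen 14: ___X_X
_X____
_X_X__
X__X__
X_XX_X
_X___X
gen 15: _____X
_XXXX_
_X____
X__X__
X_XX_X
_X___X
gen 16: _____X
_XXXX_
XX____
_X_X__
__XX_X
_X___X
gen 17: _____X
_XXXX_
XX____
_X_X__
_XXX_X
X_X__X
gen 18: __X__X
____X_
XXX___
_X_X__
_XXX_X
X_X__X
gen 19: __XXX_
______
XXX___
_X_X__
_XXX_X
X_X__X
gen 20: __XX__
___XXX
XXX_X_
_X_X__
_XXX_X
X_X__X
gen 21: __XX__
___XXX
XXX_X_
_X_X__
__XX_X
_X___X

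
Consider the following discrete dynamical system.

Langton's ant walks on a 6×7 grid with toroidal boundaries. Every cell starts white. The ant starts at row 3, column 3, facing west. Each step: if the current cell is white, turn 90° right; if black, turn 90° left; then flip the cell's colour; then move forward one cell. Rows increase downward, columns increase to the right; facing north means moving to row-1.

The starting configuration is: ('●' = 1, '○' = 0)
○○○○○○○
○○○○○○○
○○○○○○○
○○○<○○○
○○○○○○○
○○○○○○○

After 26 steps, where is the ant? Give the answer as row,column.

4,6

[0] ○○○○○○○
○○○○○○○
○○○○○○○
○○○<○○○
○○○○○○○
○○○○○○○
[1] ○○○○○○○
○○○○○○○
○○○^○○○
○○○●○○○
○○○○○○○
○○○○○○○
[2] ○○○○○○○
○○○○○○○
○○○●>○○
○○○●○○○
○○○○○○○
○○○○○○○
[3] ○○○○○○○
○○○○○○○
○○○●●○○
○○○●v○○
○○○○○○○
○○○○○○○
[4] ○○○○○○○
○○○○○○○
○○○●●○○
○○○<●○○
○○○○○○○
○○○○○○○
[5] ○○○○○○○
○○○○○○○
○○○●●○○
○○○○●○○
○○○v○○○
○○○○○○○
[6] ○○○○○○○
○○○○○○○
○○○●●○○
○○○○●○○
○○<●○○○
○○○○○○○
[7] ○○○○○○○
○○○○○○○
○○○●●○○
○○^○●○○
○○●●○○○
○○○○○○○
[8] ○○○○○○○
○○○○○○○
○○○●●○○
○○●>●○○
○○●●○○○
○○○○○○○
[9] ○○○○○○○
○○○○○○○
○○○●●○○
○○●●●○○
○○●v○○○
○○○○○○○
[10] ○○○○○○○
○○○○○○○
○○○●●○○
○○●●●○○
○○●○>○○
○○○○○○○
[11] ○○○○○○○
○○○○○○○
○○○●●○○
○○●●●○○
○○●○●○○
○○○○v○○
[12] ○○○○○○○
○○○○○○○
○○○●●○○
○○●●●○○
○○●○●○○
○○○<●○○
[13] ○○○○○○○
○○○○○○○
○○○●●○○
○○●●●○○
○○●^●○○
○○○●●○○
[14] ○○○○○○○
○○○○○○○
○○○●●○○
○○●●●○○
○○●●>○○
○○○●●○○
[15] ○○○○○○○
○○○○○○○
○○○●●○○
○○●●^○○
○○●●○○○
○○○●●○○
[16] ○○○○○○○
○○○○○○○
○○○●●○○
○○●<○○○
○○●●○○○
○○○●●○○
[17] ○○○○○○○
○○○○○○○
○○○●●○○
○○●○○○○
○○●v○○○
○○○●●○○
[18] ○○○○○○○
○○○○○○○
○○○●●○○
○○●○○○○
○○●○>○○
○○○●●○○
[19] ○○○○○○○
○○○○○○○
○○○●●○○
○○●○○○○
○○●○●○○
○○○●v○○
[20] ○○○○○○○
○○○○○○○
○○○●●○○
○○●○○○○
○○●○●○○
○○○●○>○
[21] ○○○○○v○
○○○○○○○
○○○●●○○
○○●○○○○
○○●○●○○
○○○●○●○
[22] ○○○○<●○
○○○○○○○
○○○●●○○
○○●○○○○
○○●○●○○
○○○●○●○
[23] ○○○○●●○
○○○○○○○
○○○●●○○
○○●○○○○
○○●○●○○
○○○●^●○
[24] ○○○○●●○
○○○○○○○
○○○●●○○
○○●○○○○
○○●○●○○
○○○●●>○
[25] ○○○○●●○
○○○○○○○
○○○●●○○
○○●○○○○
○○●○●^○
○○○●●○○
[26] ○○○○●●○
○○○○○○○
○○○●●○○
○○●○○○○
○○●○●●>
○○○●●○○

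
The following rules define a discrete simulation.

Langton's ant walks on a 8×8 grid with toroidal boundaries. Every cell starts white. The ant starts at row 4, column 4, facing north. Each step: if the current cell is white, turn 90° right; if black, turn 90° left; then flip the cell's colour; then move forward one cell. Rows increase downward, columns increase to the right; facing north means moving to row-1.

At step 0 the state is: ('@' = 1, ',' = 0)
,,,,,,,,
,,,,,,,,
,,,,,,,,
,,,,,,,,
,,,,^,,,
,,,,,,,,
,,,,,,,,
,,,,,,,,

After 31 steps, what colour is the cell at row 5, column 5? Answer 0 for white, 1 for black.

[0] ,,,,,,,,
,,,,,,,,
,,,,,,,,
,,,,,,,,
,,,,^,,,
,,,,,,,,
,,,,,,,,
,,,,,,,,
[1] ,,,,,,,,
,,,,,,,,
,,,,,,,,
,,,,,,,,
,,,,@>,,
,,,,,,,,
,,,,,,,,
,,,,,,,,
[2] ,,,,,,,,
,,,,,,,,
,,,,,,,,
,,,,,,,,
,,,,@@,,
,,,,,v,,
,,,,,,,,
,,,,,,,,
[3] ,,,,,,,,
,,,,,,,,
,,,,,,,,
,,,,,,,,
,,,,@@,,
,,,,<@,,
,,,,,,,,
,,,,,,,,
[4] ,,,,,,,,
,,,,,,,,
,,,,,,,,
,,,,,,,,
,,,,^@,,
,,,,@@,,
,,,,,,,,
,,,,,,,,
[5] ,,,,,,,,
,,,,,,,,
,,,,,,,,
,,,,,,,,
,,,<,@,,
,,,,@@,,
,,,,,,,,
,,,,,,,,
[6] ,,,,,,,,
,,,,,,,,
,,,,,,,,
,,,^,,,,
,,,@,@,,
,,,,@@,,
,,,,,,,,
,,,,,,,,
[7] ,,,,,,,,
,,,,,,,,
,,,,,,,,
,,,@>,,,
,,,@,@,,
,,,,@@,,
,,,,,,,,
,,,,,,,,
[8] ,,,,,,,,
,,,,,,,,
,,,,,,,,
,,,@@,,,
,,,@v@,,
,,,,@@,,
,,,,,,,,
,,,,,,,,
[9] ,,,,,,,,
,,,,,,,,
,,,,,,,,
,,,@@,,,
,,,<@@,,
,,,,@@,,
,,,,,,,,
,,,,,,,,
[10] ,,,,,,,,
,,,,,,,,
,,,,,,,,
,,,@@,,,
,,,,@@,,
,,,v@@,,
,,,,,,,,
,,,,,,,,
[11] ,,,,,,,,
,,,,,,,,
,,,,,,,,
,,,@@,,,
,,,,@@,,
,,<@@@,,
,,,,,,,,
,,,,,,,,
[12] ,,,,,,,,
,,,,,,,,
,,,,,,,,
,,,@@,,,
,,^,@@,,
,,@@@@,,
,,,,,,,,
,,,,,,,,
[13] ,,,,,,,,
,,,,,,,,
,,,,,,,,
,,,@@,,,
,,@>@@,,
,,@@@@,,
,,,,,,,,
,,,,,,,,
[14] ,,,,,,,,
,,,,,,,,
,,,,,,,,
,,,@@,,,
,,@@@@,,
,,@v@@,,
,,,,,,,,
,,,,,,,,
[15] ,,,,,,,,
,,,,,,,,
,,,,,,,,
,,,@@,,,
,,@@@@,,
,,@,>@,,
,,,,,,,,
,,,,,,,,
[16] ,,,,,,,,
,,,,,,,,
,,,,,,,,
,,,@@,,,
,,@@^@,,
,,@,,@,,
,,,,,,,,
,,,,,,,,
[17] ,,,,,,,,
,,,,,,,,
,,,,,,,,
,,,@@,,,
,,@<,@,,
,,@,,@,,
,,,,,,,,
,,,,,,,,
[18] ,,,,,,,,
,,,,,,,,
,,,,,,,,
,,,@@,,,
,,@,,@,,
,,@v,@,,
,,,,,,,,
,,,,,,,,
[19] ,,,,,,,,
,,,,,,,,
,,,,,,,,
,,,@@,,,
,,@,,@,,
,,<@,@,,
,,,,,,,,
,,,,,,,,
[20] ,,,,,,,,
,,,,,,,,
,,,,,,,,
,,,@@,,,
,,@,,@,,
,,,@,@,,
,,v,,,,,
,,,,,,,,
[21] ,,,,,,,,
,,,,,,,,
,,,,,,,,
,,,@@,,,
,,@,,@,,
,,,@,@,,
,<@,,,,,
,,,,,,,,
[22] ,,,,,,,,
,,,,,,,,
,,,,,,,,
,,,@@,,,
,,@,,@,,
,^,@,@,,
,@@,,,,,
,,,,,,,,
[23] ,,,,,,,,
,,,,,,,,
,,,,,,,,
,,,@@,,,
,,@,,@,,
,@>@,@,,
,@@,,,,,
,,,,,,,,
[24] ,,,,,,,,
,,,,,,,,
,,,,,,,,
,,,@@,,,
,,@,,@,,
,@@@,@,,
,@v,,,,,
,,,,,,,,
[25] ,,,,,,,,
,,,,,,,,
,,,,,,,,
,,,@@,,,
,,@,,@,,
,@@@,@,,
,@,>,,,,
,,,,,,,,
[26] ,,,,,,,,
,,,,,,,,
,,,,,,,,
,,,@@,,,
,,@,,@,,
,@@@,@,,
,@,@,,,,
,,,v,,,,
[27] ,,,,,,,,
,,,,,,,,
,,,,,,,,
,,,@@,,,
,,@,,@,,
,@@@,@,,
,@,@,,,,
,,<@,,,,
[28] ,,,,,,,,
,,,,,,,,
,,,,,,,,
,,,@@,,,
,,@,,@,,
,@@@,@,,
,@^@,,,,
,,@@,,,,
[29] ,,,,,,,,
,,,,,,,,
,,,,,,,,
,,,@@,,,
,,@,,@,,
,@@@,@,,
,@@>,,,,
,,@@,,,,
[30] ,,,,,,,,
,,,,,,,,
,,,,,,,,
,,,@@,,,
,,@,,@,,
,@@^,@,,
,@@,,,,,
,,@@,,,,
[31] ,,,,,,,,
,,,,,,,,
,,,,,,,,
,,,@@,,,
,,@,,@,,
,@<,,@,,
,@@,,,,,
,,@@,,,,

1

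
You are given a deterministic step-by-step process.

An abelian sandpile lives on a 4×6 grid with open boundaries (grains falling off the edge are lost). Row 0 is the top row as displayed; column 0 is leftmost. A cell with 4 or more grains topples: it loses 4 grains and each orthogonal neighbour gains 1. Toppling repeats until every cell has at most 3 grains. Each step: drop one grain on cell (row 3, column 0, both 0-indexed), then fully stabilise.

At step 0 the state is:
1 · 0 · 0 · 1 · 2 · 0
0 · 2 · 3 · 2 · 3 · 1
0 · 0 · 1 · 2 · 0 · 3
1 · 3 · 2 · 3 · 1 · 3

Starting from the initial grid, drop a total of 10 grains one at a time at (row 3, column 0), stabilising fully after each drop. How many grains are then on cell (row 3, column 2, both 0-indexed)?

step 0: 1 · 0 · 0 · 1 · 2 · 0
0 · 2 · 3 · 2 · 3 · 1
0 · 0 · 1 · 2 · 0 · 3
1 · 3 · 2 · 3 · 1 · 3
step 1: 1 · 0 · 0 · 1 · 2 · 0
0 · 2 · 3 · 2 · 3 · 1
0 · 0 · 1 · 2 · 0 · 3
2 · 3 · 2 · 3 · 1 · 3
step 2: 1 · 0 · 0 · 1 · 2 · 0
0 · 2 · 3 · 2 · 3 · 1
0 · 0 · 1 · 2 · 0 · 3
3 · 3 · 2 · 3 · 1 · 3
step 3: 1 · 0 · 0 · 1 · 2 · 0
0 · 2 · 3 · 2 · 3 · 1
1 · 1 · 1 · 2 · 0 · 3
1 · 0 · 3 · 3 · 1 · 3
step 4: 1 · 0 · 0 · 1 · 2 · 0
0 · 2 · 3 · 2 · 3 · 1
1 · 1 · 1 · 2 · 0 · 3
2 · 0 · 3 · 3 · 1 · 3
step 5: 1 · 0 · 0 · 1 · 2 · 0
0 · 2 · 3 · 2 · 3 · 1
1 · 1 · 1 · 2 · 0 · 3
3 · 0 · 3 · 3 · 1 · 3
step 6: 1 · 0 · 0 · 1 · 2 · 0
0 · 2 · 3 · 2 · 3 · 1
2 · 1 · 1 · 2 · 0 · 3
0 · 1 · 3 · 3 · 1 · 3
step 7: 1 · 0 · 0 · 1 · 2 · 0
0 · 2 · 3 · 2 · 3 · 1
2 · 1 · 1 · 2 · 0 · 3
1 · 1 · 3 · 3 · 1 · 3
step 8: 1 · 0 · 0 · 1 · 2 · 0
0 · 2 · 3 · 2 · 3 · 1
2 · 1 · 1 · 2 · 0 · 3
2 · 1 · 3 · 3 · 1 · 3
step 9: 1 · 0 · 0 · 1 · 2 · 0
0 · 2 · 3 · 2 · 3 · 1
2 · 1 · 1 · 2 · 0 · 3
3 · 1 · 3 · 3 · 1 · 3
step 10: 1 · 0 · 0 · 1 · 2 · 0
0 · 2 · 3 · 2 · 3 · 1
3 · 1 · 1 · 2 · 0 · 3
0 · 2 · 3 · 3 · 1 · 3

3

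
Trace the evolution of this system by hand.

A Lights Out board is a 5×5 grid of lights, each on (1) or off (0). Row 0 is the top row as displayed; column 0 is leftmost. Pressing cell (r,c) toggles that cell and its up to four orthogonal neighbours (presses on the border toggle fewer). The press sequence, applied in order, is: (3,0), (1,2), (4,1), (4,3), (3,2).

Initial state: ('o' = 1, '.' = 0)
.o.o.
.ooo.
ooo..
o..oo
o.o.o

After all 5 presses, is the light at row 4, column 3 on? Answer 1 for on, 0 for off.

[0] .o.o.
.ooo.
ooo..
o..oo
o.o.o
[1] .o.o.
.ooo.
.oo..
.o.oo
..o.o
[2] .ooo.
.....
.o...
.o.oo
..o.o
[3] .ooo.
.....
.o...
...oo
oo..o
[4] .ooo.
.....
.o...
....o
oooo.
[5] .ooo.
.....
.oo..
.oooo
oo.o.

1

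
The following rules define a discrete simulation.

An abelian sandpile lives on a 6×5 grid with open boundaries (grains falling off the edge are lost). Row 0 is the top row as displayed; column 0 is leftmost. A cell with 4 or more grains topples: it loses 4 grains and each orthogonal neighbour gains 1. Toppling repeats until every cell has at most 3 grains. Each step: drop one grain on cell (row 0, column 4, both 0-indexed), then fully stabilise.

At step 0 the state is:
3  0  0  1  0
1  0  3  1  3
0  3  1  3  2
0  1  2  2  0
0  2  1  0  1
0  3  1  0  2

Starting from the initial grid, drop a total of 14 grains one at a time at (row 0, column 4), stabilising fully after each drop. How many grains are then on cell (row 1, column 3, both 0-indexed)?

k=0  3  0  0  1  0
1  0  3  1  3
0  3  1  3  2
0  1  2  2  0
0  2  1  0  1
0  3  1  0  2
k=1  3  0  0  1  1
1  0  3  1  3
0  3  1  3  2
0  1  2  2  0
0  2  1  0  1
0  3  1  0  2
k=2  3  0  0  1  2
1  0  3  1  3
0  3  1  3  2
0  1  2  2  0
0  2  1  0  1
0  3  1  0  2
k=3  3  0  0  1  3
1  0  3  1  3
0  3  1  3  2
0  1  2  2  0
0  2  1  0  1
0  3  1  0  2
k=4  3  0  0  2  1
1  0  3  2  0
0  3  1  3  3
0  1  2  2  0
0  2  1  0  1
0  3  1  0  2
k=5  3  0  0  2  2
1  0  3  2  0
0  3  1  3  3
0  1  2  2  0
0  2  1  0  1
0  3  1  0  2
k=6  3  0  0  2  3
1  0  3  2  0
0  3  1  3  3
0  1  2  2  0
0  2  1  0  1
0  3  1  0  2
k=7  3  0  0  3  0
1  0  3  2  1
0  3  1  3  3
0  1  2  2  0
0  2  1  0  1
0  3  1  0  2
k=8  3  0  0  3  1
1  0  3  2  1
0  3  1  3  3
0  1  2  2  0
0  2  1  0  1
0  3  1  0  2
k=9  3  0  0  3  2
1  0  3  2  1
0  3  1  3  3
0  1  2  2  0
0  2  1  0  1
0  3  1  0  2
k=10  3  0  0  3  3
1  0  3  2  1
0  3  1  3  3
0  1  2  2  0
0  2  1  0  1
0  3  1  0  2
k=11  3  0  1  0  1
1  0  3  3  2
0  3  1  3  3
0  1  2  2  0
0  2  1  0  1
0  3  1  0  2
k=12  3  0  1  0  2
1  0  3  3  2
0  3  1  3  3
0  1  2  2  0
0  2  1  0  1
0  3  1  0  2
k=13  3  0  1  0  3
1  0  3  3  2
0  3  1  3  3
0  1  2  2  0
0  2  1  0  1
0  3  1  0  2
k=14  3  0  1  1  0
1  0  3  3  3
0  3  1  3  3
0  1  2  2  0
0  2  1  0  1
0  3  1  0  2

3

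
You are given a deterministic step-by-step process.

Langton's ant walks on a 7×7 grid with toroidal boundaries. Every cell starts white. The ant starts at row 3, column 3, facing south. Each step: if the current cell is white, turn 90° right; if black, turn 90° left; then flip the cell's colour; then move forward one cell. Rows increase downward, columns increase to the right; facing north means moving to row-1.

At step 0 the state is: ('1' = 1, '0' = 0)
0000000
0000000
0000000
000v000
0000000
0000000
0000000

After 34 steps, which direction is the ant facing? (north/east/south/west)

gen 0: 0000000
0000000
0000000
000v000
0000000
0000000
0000000
gen 1: 0000000
0000000
0000000
00<1000
0000000
0000000
0000000
gen 2: 0000000
0000000
00^0000
0011000
0000000
0000000
0000000
gen 3: 0000000
0000000
001>000
0011000
0000000
0000000
0000000
gen 4: 0000000
0000000
0011000
001v000
0000000
0000000
0000000
gen 5: 0000000
0000000
0011000
0010>00
0000000
0000000
0000000
gen 6: 0000000
0000000
0011000
0010100
0000v00
0000000
0000000
gen 7: 0000000
0000000
0011000
0010100
000<100
0000000
0000000
gen 8: 0000000
0000000
0011000
001^100
0001100
0000000
0000000
gen 9: 0000000
0000000
0011000
0011>00
0001100
0000000
0000000
gen 10: 0000000
0000000
0011^00
0011000
0001100
0000000
0000000
gen 11: 0000000
0000000
00111>0
0011000
0001100
0000000
0000000
gen 12: 0000000
0000000
0011110
00110v0
0001100
0000000
0000000
gen 13: 0000000
0000000
0011110
0011<10
0001100
0000000
0000000
gen 14: 0000000
0000000
0011^10
0011110
0001100
0000000
0000000
gen 15: 0000000
0000000
001<010
0011110
0001100
0000000
0000000
gen 16: 0000000
0000000
0010010
001v110
0001100
0000000
0000000
gen 17: 0000000
0000000
0010010
0010>10
0001100
0000000
0000000
gen 18: 0000000
0000000
0010^10
0010010
0001100
0000000
0000000
gen 19: 0000000
0000000
00101>0
0010010
0001100
0000000
0000000
gen 20: 0000000
00000^0
0010100
0010010
0001100
0000000
0000000
gen 21: 0000000
000001>
0010100
0010010
0001100
0000000
0000000
gen 22: 0000000
0000011
001010v
0010010
0001100
0000000
0000000
gen 23: 0000000
0000011
00101<1
0010010
0001100
0000000
0000000
gen 24: 0000000
00000^1
0010111
0010010
0001100
0000000
0000000
gen 25: 0000000
0000<01
0010111
0010010
0001100
0000000
0000000
gen 26: 0000^00
0000101
0010111
0010010
0001100
0000000
0000000
gen 27: 00001>0
0000101
0010111
0010010
0001100
0000000
0000000
gen 28: 0000110
00001v1
0010111
0010010
0001100
0000000
0000000
gen 29: 0000110
0000<11
0010111
0010010
0001100
0000000
0000000
gen 30: 0000110
0000011
0010v11
0010010
0001100
0000000
0000000
gen 31: 0000110
0000011
00100>1
0010010
0001100
0000000
0000000
gen 32: 0000110
00000^1
0010001
0010010
0001100
0000000
0000000
gen 33: 0000110
0000<01
0010001
0010010
0001100
0000000
0000000
gen 34: 0000^10
0000101
0010001
0010010
0001100
0000000
0000000

north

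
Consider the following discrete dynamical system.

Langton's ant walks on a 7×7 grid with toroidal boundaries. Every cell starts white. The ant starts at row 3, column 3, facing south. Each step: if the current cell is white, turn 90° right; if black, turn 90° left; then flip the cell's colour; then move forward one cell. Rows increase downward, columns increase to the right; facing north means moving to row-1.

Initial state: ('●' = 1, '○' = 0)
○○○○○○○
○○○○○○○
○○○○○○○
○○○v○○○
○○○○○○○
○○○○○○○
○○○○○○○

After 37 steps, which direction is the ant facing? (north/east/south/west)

step 0: ○○○○○○○
○○○○○○○
○○○○○○○
○○○v○○○
○○○○○○○
○○○○○○○
○○○○○○○
step 1: ○○○○○○○
○○○○○○○
○○○○○○○
○○<●○○○
○○○○○○○
○○○○○○○
○○○○○○○
step 2: ○○○○○○○
○○○○○○○
○○^○○○○
○○●●○○○
○○○○○○○
○○○○○○○
○○○○○○○
step 3: ○○○○○○○
○○○○○○○
○○●>○○○
○○●●○○○
○○○○○○○
○○○○○○○
○○○○○○○
step 4: ○○○○○○○
○○○○○○○
○○●●○○○
○○●v○○○
○○○○○○○
○○○○○○○
○○○○○○○
step 5: ○○○○○○○
○○○○○○○
○○●●○○○
○○●○>○○
○○○○○○○
○○○○○○○
○○○○○○○
step 6: ○○○○○○○
○○○○○○○
○○●●○○○
○○●○●○○
○○○○v○○
○○○○○○○
○○○○○○○
step 7: ○○○○○○○
○○○○○○○
○○●●○○○
○○●○●○○
○○○<●○○
○○○○○○○
○○○○○○○
step 8: ○○○○○○○
○○○○○○○
○○●●○○○
○○●^●○○
○○○●●○○
○○○○○○○
○○○○○○○
step 9: ○○○○○○○
○○○○○○○
○○●●○○○
○○●●>○○
○○○●●○○
○○○○○○○
○○○○○○○
step 10: ○○○○○○○
○○○○○○○
○○●●^○○
○○●●○○○
○○○●●○○
○○○○○○○
○○○○○○○
step 11: ○○○○○○○
○○○○○○○
○○●●●>○
○○●●○○○
○○○●●○○
○○○○○○○
○○○○○○○
step 12: ○○○○○○○
○○○○○○○
○○●●●●○
○○●●○v○
○○○●●○○
○○○○○○○
○○○○○○○
step 13: ○○○○○○○
○○○○○○○
○○●●●●○
○○●●<●○
○○○●●○○
○○○○○○○
○○○○○○○
step 14: ○○○○○○○
○○○○○○○
○○●●^●○
○○●●●●○
○○○●●○○
○○○○○○○
○○○○○○○
step 15: ○○○○○○○
○○○○○○○
○○●<○●○
○○●●●●○
○○○●●○○
○○○○○○○
○○○○○○○
step 16: ○○○○○○○
○○○○○○○
○○●○○●○
○○●v●●○
○○○●●○○
○○○○○○○
○○○○○○○
step 17: ○○○○○○○
○○○○○○○
○○●○○●○
○○●○>●○
○○○●●○○
○○○○○○○
○○○○○○○
step 18: ○○○○○○○
○○○○○○○
○○●○^●○
○○●○○●○
○○○●●○○
○○○○○○○
○○○○○○○
step 19: ○○○○○○○
○○○○○○○
○○●○●>○
○○●○○●○
○○○●●○○
○○○○○○○
○○○○○○○
step 20: ○○○○○○○
○○○○○^○
○○●○●○○
○○●○○●○
○○○●●○○
○○○○○○○
○○○○○○○
step 21: ○○○○○○○
○○○○○●>
○○●○●○○
○○●○○●○
○○○●●○○
○○○○○○○
○○○○○○○
step 22: ○○○○○○○
○○○○○●●
○○●○●○v
○○●○○●○
○○○●●○○
○○○○○○○
○○○○○○○
step 23: ○○○○○○○
○○○○○●●
○○●○●<●
○○●○○●○
○○○●●○○
○○○○○○○
○○○○○○○
step 24: ○○○○○○○
○○○○○^●
○○●○●●●
○○●○○●○
○○○●●○○
○○○○○○○
○○○○○○○
step 25: ○○○○○○○
○○○○<○●
○○●○●●●
○○●○○●○
○○○●●○○
○○○○○○○
○○○○○○○
step 26: ○○○○^○○
○○○○●○●
○○●○●●●
○○●○○●○
○○○●●○○
○○○○○○○
○○○○○○○
step 27: ○○○○●>○
○○○○●○●
○○●○●●●
○○●○○●○
○○○●●○○
○○○○○○○
○○○○○○○
step 28: ○○○○●●○
○○○○●v●
○○●○●●●
○○●○○●○
○○○●●○○
○○○○○○○
○○○○○○○
step 29: ○○○○●●○
○○○○<●●
○○●○●●●
○○●○○●○
○○○●●○○
○○○○○○○
○○○○○○○
step 30: ○○○○●●○
○○○○○●●
○○●○v●●
○○●○○●○
○○○●●○○
○○○○○○○
○○○○○○○
step 31: ○○○○●●○
○○○○○●●
○○●○○>●
○○●○○●○
○○○●●○○
○○○○○○○
○○○○○○○
step 32: ○○○○●●○
○○○○○^●
○○●○○○●
○○●○○●○
○○○●●○○
○○○○○○○
○○○○○○○
step 33: ○○○○●●○
○○○○<○●
○○●○○○●
○○●○○●○
○○○●●○○
○○○○○○○
○○○○○○○
step 34: ○○○○^●○
○○○○●○●
○○●○○○●
○○●○○●○
○○○●●○○
○○○○○○○
○○○○○○○
step 35: ○○○<○●○
○○○○●○●
○○●○○○●
○○●○○●○
○○○●●○○
○○○○○○○
○○○○○○○
step 36: ○○○●○●○
○○○○●○●
○○●○○○●
○○●○○●○
○○○●●○○
○○○○○○○
○○○^○○○
step 37: ○○○●○●○
○○○○●○●
○○●○○○●
○○●○○●○
○○○●●○○
○○○○○○○
○○○●>○○

east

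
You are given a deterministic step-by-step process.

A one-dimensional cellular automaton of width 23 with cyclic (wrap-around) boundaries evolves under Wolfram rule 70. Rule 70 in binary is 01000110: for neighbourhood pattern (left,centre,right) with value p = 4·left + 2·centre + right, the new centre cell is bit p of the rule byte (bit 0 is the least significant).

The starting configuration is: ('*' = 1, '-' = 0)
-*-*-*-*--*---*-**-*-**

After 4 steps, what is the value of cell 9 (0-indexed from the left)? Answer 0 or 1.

0

gen 0: -*-*-*-*--*---*-**-*-**
gen 1: -*-*-*-*-**--**--*-*--*
gen 2: -*-*-*-*--*-*-*-**-*-**
gen 3: -*-*-*-*-**-*-*--*-*--*
gen 4: -*-*-*-*--*-*-*-**-*-**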